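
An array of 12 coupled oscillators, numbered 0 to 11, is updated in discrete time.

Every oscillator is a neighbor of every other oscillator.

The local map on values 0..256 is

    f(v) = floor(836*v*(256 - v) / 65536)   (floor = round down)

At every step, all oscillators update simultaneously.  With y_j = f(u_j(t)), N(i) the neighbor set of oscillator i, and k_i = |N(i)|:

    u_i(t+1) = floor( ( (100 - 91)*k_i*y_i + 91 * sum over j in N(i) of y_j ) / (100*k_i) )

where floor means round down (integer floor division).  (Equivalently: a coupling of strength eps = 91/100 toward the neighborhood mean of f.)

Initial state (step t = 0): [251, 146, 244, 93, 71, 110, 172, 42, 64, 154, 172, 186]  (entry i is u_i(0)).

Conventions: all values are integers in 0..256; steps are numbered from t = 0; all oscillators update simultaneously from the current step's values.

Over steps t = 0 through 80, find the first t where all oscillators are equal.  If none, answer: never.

Answer: 2
Key observation: Synchronization is absorbing here: once all oscillators are equal they stay equal, and step 2 is the first all-equal step.

Derivation:
t=0: [251, 146, 244, 93, 71, 110, 172, 42, 64, 154, 172, 186]  (not all equal)
t=1: [151, 152, 151, 152, 152, 152, 152, 151, 152, 152, 152, 152]  (not all equal)
t=2: [201, 201, 201, 201, 201, 201, 201, 201, 201, 201, 201, 201]  (all equal)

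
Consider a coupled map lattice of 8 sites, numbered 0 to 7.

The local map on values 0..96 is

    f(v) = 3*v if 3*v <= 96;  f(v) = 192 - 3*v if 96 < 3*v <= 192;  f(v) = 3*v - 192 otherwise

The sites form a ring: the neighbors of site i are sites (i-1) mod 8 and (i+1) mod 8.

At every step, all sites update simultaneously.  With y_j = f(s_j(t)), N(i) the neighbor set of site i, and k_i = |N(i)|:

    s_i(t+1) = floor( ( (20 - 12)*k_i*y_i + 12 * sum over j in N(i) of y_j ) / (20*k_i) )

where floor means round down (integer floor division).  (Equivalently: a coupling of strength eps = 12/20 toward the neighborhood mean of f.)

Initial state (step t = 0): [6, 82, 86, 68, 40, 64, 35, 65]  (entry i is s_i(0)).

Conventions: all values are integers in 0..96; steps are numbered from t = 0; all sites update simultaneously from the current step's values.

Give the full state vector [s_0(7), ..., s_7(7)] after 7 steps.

Answer: [57, 39, 31, 33, 47, 60, 74, 70]

Derivation:
t=0: [6, 82, 86, 68, 40, 64, 35, 65]
t=1: [24, 46, 46, 46, 32, 47, 35, 32]
t=2: [73, 59, 54, 66, 69, 75, 78, 86]
t=3: [35, 23, 18, 15, 17, 30, 46, 47]
t=4: [70, 69, 55, 49, 60, 67, 63, 62]
t=5: [13, 19, 28, 29, 21, 8, 5, 8]
t=6: [39, 59, 76, 78, 58, 33, 20, 25]
t=7: [57, 39, 31, 33, 47, 60, 74, 70]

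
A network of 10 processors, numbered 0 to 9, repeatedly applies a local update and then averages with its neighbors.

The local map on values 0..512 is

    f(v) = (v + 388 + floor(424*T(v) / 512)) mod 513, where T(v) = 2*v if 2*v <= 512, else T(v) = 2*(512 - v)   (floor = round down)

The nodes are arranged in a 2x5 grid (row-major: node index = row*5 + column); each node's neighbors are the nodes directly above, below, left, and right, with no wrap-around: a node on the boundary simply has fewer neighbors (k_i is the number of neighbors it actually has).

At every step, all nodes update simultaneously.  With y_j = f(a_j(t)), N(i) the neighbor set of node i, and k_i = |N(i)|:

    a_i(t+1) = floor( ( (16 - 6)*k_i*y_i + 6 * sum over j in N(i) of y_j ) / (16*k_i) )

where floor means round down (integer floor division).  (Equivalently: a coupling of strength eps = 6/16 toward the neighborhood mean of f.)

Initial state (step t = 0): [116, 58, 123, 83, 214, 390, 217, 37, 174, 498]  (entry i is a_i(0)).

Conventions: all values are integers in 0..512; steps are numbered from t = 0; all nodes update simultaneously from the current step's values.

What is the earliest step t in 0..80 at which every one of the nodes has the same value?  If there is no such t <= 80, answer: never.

Simulating step by step:
t=0: [116, 58, 123, 83, 214, 390, 217, 37, 174, 498]  (not all equal)
t=1: [207, 122, 201, 182, 368, 410, 404, 427, 332, 393]  (not all equal)
t=2: [387, 285, 379, 398, 454, 448, 422, 447, 473, 475]  (not all equal)
t=3: [377, 187, 410, 452, 429, 439, 388, 434, 420, 413]  (not all equal)
t=4: [447, 406, 437, 433, 440, 448, 447, 444, 443, 448]  (not all equal)
t=5: [434, 446, 438, 436, 433, 429, 432, 431, 432, 430]  (not all equal)
t=6: [437, 432, 435, 436, 438, 440, 438, 439, 438, 439]  (not all equal)
t=7: [436, 437, 436, 435, 435, 434, 435, 434, 434, 434]  (not all equal)
t=8: [436, 436, 436, 437, 437, 437, 437, 437, 437, 437]  (not all equal)
t=9: [436, 436, 436, 436, 436, 436, 436, 436, 436, 436]  (all equal)

Answer: 9
Key observation: Synchronization is absorbing here: once all nodes are equal they stay equal, and step 9 is the first all-equal step.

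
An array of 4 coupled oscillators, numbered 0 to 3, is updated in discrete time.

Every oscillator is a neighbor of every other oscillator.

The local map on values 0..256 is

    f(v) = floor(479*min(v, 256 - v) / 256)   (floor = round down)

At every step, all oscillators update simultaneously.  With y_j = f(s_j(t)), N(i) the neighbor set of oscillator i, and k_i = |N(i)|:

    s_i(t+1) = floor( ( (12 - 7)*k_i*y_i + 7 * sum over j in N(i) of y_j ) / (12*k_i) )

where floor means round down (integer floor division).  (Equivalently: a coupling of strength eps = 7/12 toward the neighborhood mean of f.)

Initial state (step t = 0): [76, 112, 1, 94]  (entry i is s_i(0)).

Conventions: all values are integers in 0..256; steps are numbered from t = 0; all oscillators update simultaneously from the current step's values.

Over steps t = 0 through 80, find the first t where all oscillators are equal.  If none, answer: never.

Simulating step by step:
t=0: [76, 112, 1, 94]  (not all equal)
t=1: [134, 148, 102, 141]  (not all equal)
t=2: [213, 207, 204, 210]  (not all equal)
t=3: [86, 89, 90, 87]  (not all equal)
t=4: [163, 164, 164, 163]  (not all equal)
t=5: [173, 172, 172, 173]  (not all equal)
t=6: [155, 156, 156, 155]  (not all equal)
t=7: [187, 187, 187, 187]  (all equal)

Answer: 7
Key observation: Synchronization is absorbing here: once all oscillators are equal they stay equal, and step 7 is the first all-equal step.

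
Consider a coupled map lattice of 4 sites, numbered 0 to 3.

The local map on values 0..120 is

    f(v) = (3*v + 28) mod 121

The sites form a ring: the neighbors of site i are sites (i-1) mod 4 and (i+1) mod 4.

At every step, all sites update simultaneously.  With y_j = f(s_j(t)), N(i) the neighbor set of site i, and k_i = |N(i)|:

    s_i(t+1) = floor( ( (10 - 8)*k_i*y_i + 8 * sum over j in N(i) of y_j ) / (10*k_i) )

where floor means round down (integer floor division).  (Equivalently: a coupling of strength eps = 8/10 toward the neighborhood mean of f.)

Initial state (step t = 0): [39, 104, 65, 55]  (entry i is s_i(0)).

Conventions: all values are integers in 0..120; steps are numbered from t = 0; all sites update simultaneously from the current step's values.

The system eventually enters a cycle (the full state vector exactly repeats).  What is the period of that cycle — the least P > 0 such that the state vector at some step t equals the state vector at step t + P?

Answer: 10
Key observation: The state at step 16, [17, 8, 17, 8], reappears at step 26 — and no state repeats earlier — so the cycle the system enters has period 10.

Derivation:
t=0: [39, 104, 65, 55]
t=1: [72, 70, 88, 64]
t=2: [86, 44, 96, 40]
t=3: [35, 55, 41, 52]
t=4: [56, 31, 60, 29]
t=5: [61, 64, 63, 87]
t=6: [76, 94, 77, 83]
t=7: [44, 26, 44, 19]
t=8: [84, 52, 84, 48]
t=9: [53, 43, 53, 40]
t=10: [38, 60, 38, 58]
t=11: [71, 34, 71, 33]
t=12: [30, 97, 30, 97]
t=13: [85, 109, 85, 109]
t=14: [98, 55, 98, 55]
t=15: [73, 78, 73, 78]
t=16: [17, 8, 17, 8]
t=17: [57, 73, 57, 73]
t=18: [19, 63, 19, 63]
t=19: [93, 87, 93, 87]
t=20: [50, 61, 50, 61]
t=21: [83, 63, 83, 63]
t=22: [83, 47, 83, 47]
t=23: [45, 37, 45, 37]
t=24: [22, 37, 22, 37]
t=25: [33, 78, 33, 78]
t=26: [17, 8, 17, 8]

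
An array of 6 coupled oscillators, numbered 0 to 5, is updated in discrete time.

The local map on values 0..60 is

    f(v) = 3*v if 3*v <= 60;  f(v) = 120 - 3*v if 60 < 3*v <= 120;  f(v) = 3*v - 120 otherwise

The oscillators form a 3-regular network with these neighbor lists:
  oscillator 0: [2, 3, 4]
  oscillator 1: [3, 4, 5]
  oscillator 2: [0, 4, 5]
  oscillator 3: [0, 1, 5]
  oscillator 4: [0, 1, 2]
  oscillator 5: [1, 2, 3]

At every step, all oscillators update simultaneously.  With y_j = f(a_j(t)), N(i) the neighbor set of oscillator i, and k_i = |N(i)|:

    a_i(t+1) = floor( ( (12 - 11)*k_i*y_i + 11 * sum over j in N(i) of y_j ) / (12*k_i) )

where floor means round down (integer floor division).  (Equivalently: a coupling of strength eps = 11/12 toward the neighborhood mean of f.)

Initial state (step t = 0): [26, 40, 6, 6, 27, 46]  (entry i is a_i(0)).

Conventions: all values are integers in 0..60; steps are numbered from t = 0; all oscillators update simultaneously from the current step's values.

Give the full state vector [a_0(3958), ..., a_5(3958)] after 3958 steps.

Simulating step by step:
t=0: [26, 40, 6, 6, 27, 46]
t=1: [26, 22, 31, 19, 21, 12]
t=2: [46, 50, 43, 45, 42, 45]
t=3: [10, 13, 12, 20, 17, 17]
t=4: [47, 52, 43, 41, 36, 45]
t=5: [9, 12, 15, 22, 21, 15]
t=6: [49, 50, 43, 37, 37, 45]
t=7: [10, 12, 16, 22, 20, 15]
t=8: [52, 51, 45, 38, 39, 45]
t=9: [10, 10, 17, 26, 25, 17]
t=10: [44, 44, 42, 37, 37, 41]
t=11: [8, 7, 7, 9, 9, 8]
t=12: [24, 25, 24, 23, 22, 23]
t=13: [50, 51, 50, 48, 47, 48]
t=14: [25, 23, 25, 28, 30, 28]
t=15: [37, 35, 37, 43, 45, 43]
t=16: [10, 11, 10, 10, 11, 10]
t=17: [30, 31, 30, 30, 31, 30]
t=18: [29, 28, 29, 29, 28, 29]
t=19: [33, 34, 33, 33, 34, 33]
t=20: [20, 19, 20, 20, 19, 20]
t=21: [59, 58, 59, 59, 58, 59]
t=22: [56, 55, 56, 56, 55, 56]
t=23: [47, 46, 47, 47, 46, 47]
t=24: [20, 19, 20, 20, 19, 20]

Answer: [56, 55, 56, 56, 55, 56]
Key observation: The state at step 20, [20, 19, 20, 20, 19, 20], reappears at step 24: the system is in a cycle of period 4 from step 20 on.  Therefore the state at step 3958 equals the state at step 20 + ((3958 - 20) mod 4) = 22, which is [56, 55, 56, 56, 55, 56].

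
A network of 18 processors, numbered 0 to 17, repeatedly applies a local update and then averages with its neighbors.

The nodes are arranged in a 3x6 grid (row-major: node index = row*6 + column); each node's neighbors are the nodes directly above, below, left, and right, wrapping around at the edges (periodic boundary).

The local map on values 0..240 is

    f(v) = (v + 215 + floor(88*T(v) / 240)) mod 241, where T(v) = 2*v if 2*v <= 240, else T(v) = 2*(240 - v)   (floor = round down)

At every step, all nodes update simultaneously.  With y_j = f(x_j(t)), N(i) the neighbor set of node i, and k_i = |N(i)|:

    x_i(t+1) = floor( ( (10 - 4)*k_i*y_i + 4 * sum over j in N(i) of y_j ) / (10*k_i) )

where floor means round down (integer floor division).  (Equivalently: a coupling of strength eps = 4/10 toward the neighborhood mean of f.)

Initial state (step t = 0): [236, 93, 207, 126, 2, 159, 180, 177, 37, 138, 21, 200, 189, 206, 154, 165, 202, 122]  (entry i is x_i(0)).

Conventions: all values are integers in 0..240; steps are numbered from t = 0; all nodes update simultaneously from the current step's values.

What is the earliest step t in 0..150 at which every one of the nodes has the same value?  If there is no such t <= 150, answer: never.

Simulating step by step:
t=0: [236, 93, 207, 126, 2, 159, 180, 177, 37, 138, 21, 200, 189, 206, 154, 165, 202, 122]  (not all equal)
t=1: [199, 162, 177, 190, 189, 196, 200, 175, 100, 154, 87, 180, 199, 194, 178, 192, 182, 189]  (not all equal)
t=2: [201, 195, 191, 198, 192, 201, 201, 192, 166, 181, 153, 191, 202, 199, 192, 199, 191, 200]  (not all equal)
t=3: [202, 201, 199, 201, 200, 202, 202, 200, 196, 197, 193, 199, 203, 202, 200, 201, 199, 202]  (not all equal)
t=4: [203, 203, 202, 202, 202, 203, 203, 202, 202, 202, 201, 202, 203, 203, 202, 202, 202, 203]  (not all equal)
t=5: [204, 203, 203, 203, 203, 203, 203, 203, 203, 203, 203, 203, 204, 203, 203, 203, 203, 203]  (not all equal)
t=6: [204, 204, 204, 204, 204, 204, 204, 204, 204, 204, 204, 204, 204, 204, 204, 204, 204, 204]  (all equal)

Answer: 6
Key observation: Synchronization is absorbing here: once all nodes are equal they stay equal, and step 6 is the first all-equal step.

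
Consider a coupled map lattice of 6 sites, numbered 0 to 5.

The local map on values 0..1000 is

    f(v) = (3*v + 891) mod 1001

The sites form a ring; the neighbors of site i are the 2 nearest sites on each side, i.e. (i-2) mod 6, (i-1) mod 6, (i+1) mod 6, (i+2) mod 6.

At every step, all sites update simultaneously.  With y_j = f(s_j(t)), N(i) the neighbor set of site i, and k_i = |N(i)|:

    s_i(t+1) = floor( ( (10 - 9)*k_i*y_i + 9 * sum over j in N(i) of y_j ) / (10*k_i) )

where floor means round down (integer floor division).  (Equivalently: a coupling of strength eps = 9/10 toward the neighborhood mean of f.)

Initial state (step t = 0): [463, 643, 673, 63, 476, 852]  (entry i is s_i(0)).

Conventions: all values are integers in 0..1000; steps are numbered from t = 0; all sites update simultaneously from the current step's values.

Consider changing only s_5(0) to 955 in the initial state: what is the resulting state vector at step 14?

Answer: [726, 548, 669, 726, 548, 669]
Key observation: This trace re-runs the system from the modified initial state.

Derivation:
t=0: [463, 643, 673, 63, 476, 955]
t=1: [656, 535, 426, 637, 485, 411]
t=2: [339, 487, 578, 333, 472, 573]
t=3: [515, 716, 613, 513, 711, 612]
t=4: [383, 524, 279, 382, 522, 279]
t=5: [537, 389, 295, 536, 389, 295]
t=6: [423, 578, 327, 423, 578, 327]
t=7: [688, 525, 438, 688, 525, 438]
t=8: [395, 566, 657, 395, 566, 657]
t=9: [658, 479, 383, 658, 479, 383]
t=10: [250, 438, 538, 250, 438, 538]
t=11: [381, 534, 429, 381, 534, 429]
t=12: [303, 142, 252, 303, 142, 252]
t=13: [512, 681, 566, 512, 681, 566]
t=14: [726, 548, 669, 726, 548, 669]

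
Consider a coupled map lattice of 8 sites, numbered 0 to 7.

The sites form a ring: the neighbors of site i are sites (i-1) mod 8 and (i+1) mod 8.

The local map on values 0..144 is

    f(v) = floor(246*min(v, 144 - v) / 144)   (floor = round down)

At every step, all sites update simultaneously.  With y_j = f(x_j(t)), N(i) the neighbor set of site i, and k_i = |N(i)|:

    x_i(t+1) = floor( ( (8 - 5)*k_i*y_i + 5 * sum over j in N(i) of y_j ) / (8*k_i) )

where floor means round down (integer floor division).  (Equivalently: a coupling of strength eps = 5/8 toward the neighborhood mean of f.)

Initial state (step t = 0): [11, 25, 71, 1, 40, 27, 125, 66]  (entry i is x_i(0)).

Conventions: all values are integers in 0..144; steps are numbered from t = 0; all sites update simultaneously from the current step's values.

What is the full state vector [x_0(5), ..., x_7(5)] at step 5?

Simulating step by step:
t=0: [11, 25, 71, 1, 40, 27, 125, 66]
t=1: [54, 59, 58, 59, 40, 48, 61, 57]
t=2: [96, 97, 99, 89, 82, 84, 94, 97]
t=3: [80, 79, 82, 91, 100, 97, 88, 82]
t=4: [108, 108, 102, 90, 81, 83, 93, 103]
t=5: [63, 64, 74, 90, 101, 99, 87, 72]

Answer: [63, 64, 74, 90, 101, 99, 87, 72]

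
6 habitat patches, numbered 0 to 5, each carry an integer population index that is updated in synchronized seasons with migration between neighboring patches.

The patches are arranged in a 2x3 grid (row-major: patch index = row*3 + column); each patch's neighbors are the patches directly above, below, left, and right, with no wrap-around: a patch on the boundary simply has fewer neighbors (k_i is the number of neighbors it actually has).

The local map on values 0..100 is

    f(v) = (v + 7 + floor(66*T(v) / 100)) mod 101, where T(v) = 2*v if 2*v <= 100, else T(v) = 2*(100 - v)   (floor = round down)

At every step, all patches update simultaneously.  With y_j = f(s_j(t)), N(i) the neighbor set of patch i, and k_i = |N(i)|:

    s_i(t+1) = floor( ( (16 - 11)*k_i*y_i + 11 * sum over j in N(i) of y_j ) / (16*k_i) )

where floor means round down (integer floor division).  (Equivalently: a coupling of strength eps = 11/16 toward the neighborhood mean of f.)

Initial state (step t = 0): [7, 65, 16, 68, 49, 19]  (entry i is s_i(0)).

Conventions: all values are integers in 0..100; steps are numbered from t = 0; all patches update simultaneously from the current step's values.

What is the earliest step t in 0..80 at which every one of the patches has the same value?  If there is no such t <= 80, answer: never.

Simulating step by step:
t=0: [7, 65, 16, 68, 49, 19]  (not all equal)
t=1: [18, 25, 37, 19, 25, 37]  (not all equal)
t=2: [54, 67, 82, 54, 67, 82]  (not all equal)
t=3: [18, 15, 12, 18, 15, 12]  (not all equal)
t=4: [45, 41, 36, 45, 41, 36]  (not all equal)
t=5: [6, 23, 59, 6, 23, 59]  (not all equal)
t=6: [33, 41, 33, 33, 41, 33]  (not all equal)
t=7: [54, 38, 54, 54, 38, 54]  (not all equal)
t=8: [45, 60, 45, 45, 60, 45]  (not all equal)
t=9: [12, 14, 12, 12, 14, 12]  (not all equal)
t=10: [35, 36, 35, 35, 36, 35]  (not all equal)
t=11: [88, 89, 88, 88, 89, 88]  (not all equal)
t=12: [9, 9, 9, 9, 9, 9]  (all equal)

Answer: 12
Key observation: Synchronization is absorbing here: once all patches are equal they stay equal, and step 12 is the first all-equal step.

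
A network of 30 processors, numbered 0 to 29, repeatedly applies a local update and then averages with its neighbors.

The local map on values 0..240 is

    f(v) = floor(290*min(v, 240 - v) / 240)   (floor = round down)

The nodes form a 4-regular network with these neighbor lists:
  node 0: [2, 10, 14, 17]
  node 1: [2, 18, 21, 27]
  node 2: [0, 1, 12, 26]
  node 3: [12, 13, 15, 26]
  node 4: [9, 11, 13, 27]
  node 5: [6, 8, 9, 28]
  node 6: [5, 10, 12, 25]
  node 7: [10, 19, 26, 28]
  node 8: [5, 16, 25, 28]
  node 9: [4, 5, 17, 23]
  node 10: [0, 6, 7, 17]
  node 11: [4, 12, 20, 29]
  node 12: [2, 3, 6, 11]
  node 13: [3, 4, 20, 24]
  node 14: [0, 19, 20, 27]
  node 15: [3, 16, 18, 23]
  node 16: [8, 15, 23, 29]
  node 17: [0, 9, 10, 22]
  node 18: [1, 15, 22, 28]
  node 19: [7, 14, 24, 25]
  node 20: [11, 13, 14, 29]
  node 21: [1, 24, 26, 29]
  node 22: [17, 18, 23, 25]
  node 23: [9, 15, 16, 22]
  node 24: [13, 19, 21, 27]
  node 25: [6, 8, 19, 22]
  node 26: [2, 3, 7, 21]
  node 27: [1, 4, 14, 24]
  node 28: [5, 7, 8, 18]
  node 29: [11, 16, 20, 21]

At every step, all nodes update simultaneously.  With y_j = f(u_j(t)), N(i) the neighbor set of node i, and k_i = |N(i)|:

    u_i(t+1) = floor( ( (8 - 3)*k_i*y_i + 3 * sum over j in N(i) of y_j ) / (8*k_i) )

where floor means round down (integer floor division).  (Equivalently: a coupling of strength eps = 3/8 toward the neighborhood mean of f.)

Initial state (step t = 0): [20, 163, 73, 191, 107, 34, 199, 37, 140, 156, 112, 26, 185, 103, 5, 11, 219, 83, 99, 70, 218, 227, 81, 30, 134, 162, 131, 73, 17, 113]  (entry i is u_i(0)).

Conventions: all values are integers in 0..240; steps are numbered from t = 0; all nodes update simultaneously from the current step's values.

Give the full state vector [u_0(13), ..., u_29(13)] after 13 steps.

Simulating step by step:
t=0: [20, 163, 73, 191, 107, 34, 199, 37, 140, 156, 112, 26, 185, 103, 5, 11, 219, 83, 99, 70, 218, 227, 81, 30, 134, 162, 131, 73, 17, 113]
t=1: [45, 87, 84, 68, 112, 52, 62, 62, 91, 91, 104, 52, 62, 109, 24, 30, 44, 95, 95, 78, 44, 55, 93, 44, 109, 91, 101, 88, 42, 94]
t=2: [68, 101, 96, 85, 122, 70, 80, 82, 93, 102, 107, 73, 76, 119, 46, 50, 62, 108, 99, 90, 64, 85, 106, 62, 119, 104, 106, 103, 64, 92]
t=3: [91, 119, 112, 103, 133, 90, 100, 103, 103, 117, 118, 94, 94, 132, 71, 72, 79, 124, 110, 107, 85, 111, 122, 82, 134, 119, 119, 120, 86, 101]
t=4: [115, 140, 132, 121, 130, 113, 122, 125, 119, 132, 134, 114, 116, 126, 98, 96, 99, 137, 127, 125, 105, 134, 136, 105, 130, 137, 137, 136, 110, 117]
t=5: [133, 123, 130, 137, 132, 136, 138, 135, 137, 129, 130, 136, 139, 135, 123, 121, 123, 126, 131, 134, 128, 128, 125, 124, 132, 128, 128, 125, 134, 135]
t=6: [131, 138, 131, 126, 130, 125, 125, 127, 127, 133, 130, 126, 123, 127, 137, 139, 138, 135, 133, 129, 132, 134, 137, 139, 130, 132, 132, 137, 127, 129]
t=7: [129, 124, 131, 135, 131, 136, 136, 134, 134, 129, 132, 135, 139, 134, 126, 124, 125, 127, 127, 132, 131, 128, 125, 122, 131, 131, 131, 125, 135, 132]
t=8: [133, 138, 131, 127, 131, 126, 125, 128, 128, 133, 130, 126, 123, 128, 135, 138, 136, 135, 136, 130, 130, 134, 137, 140, 131, 130, 130, 136, 127, 130]
t=9: [128, 124, 131, 134, 131, 136, 137, 134, 134, 128, 132, 135, 138, 134, 127, 124, 125, 126, 125, 131, 132, 128, 124, 121, 130, 132, 132, 126, 134, 131]
t=10: [134, 138, 131, 128, 131, 126, 125, 128, 128, 134, 130, 127, 124, 128, 134, 138, 137, 136, 137, 131, 130, 134, 138, 141, 132, 130, 130, 136, 128, 131]
t=11: [128, 124, 130, 134, 131, 135, 136, 134, 133, 128, 131, 135, 138, 133, 128, 123, 125, 126, 124, 131, 132, 128, 123, 121, 129, 131, 132, 126, 134, 130]
t=12: [134, 138, 132, 129, 131, 127, 126, 128, 129, 134, 131, 127, 124, 129, 134, 139, 137, 136, 139, 131, 130, 134, 139, 141, 133, 131, 130, 136, 129, 132]
t=13: [128, 124, 130, 133, 130, 134, 136, 133, 132, 127, 131, 134, 137, 133, 128, 123, 124, 125, 123, 130, 132, 128, 122, 120, 129, 131, 131, 126, 133, 130]

Answer: [128, 124, 130, 133, 130, 134, 136, 133, 132, 127, 131, 134, 137, 133, 128, 123, 124, 125, 123, 130, 132, 128, 122, 120, 129, 131, 131, 126, 133, 130]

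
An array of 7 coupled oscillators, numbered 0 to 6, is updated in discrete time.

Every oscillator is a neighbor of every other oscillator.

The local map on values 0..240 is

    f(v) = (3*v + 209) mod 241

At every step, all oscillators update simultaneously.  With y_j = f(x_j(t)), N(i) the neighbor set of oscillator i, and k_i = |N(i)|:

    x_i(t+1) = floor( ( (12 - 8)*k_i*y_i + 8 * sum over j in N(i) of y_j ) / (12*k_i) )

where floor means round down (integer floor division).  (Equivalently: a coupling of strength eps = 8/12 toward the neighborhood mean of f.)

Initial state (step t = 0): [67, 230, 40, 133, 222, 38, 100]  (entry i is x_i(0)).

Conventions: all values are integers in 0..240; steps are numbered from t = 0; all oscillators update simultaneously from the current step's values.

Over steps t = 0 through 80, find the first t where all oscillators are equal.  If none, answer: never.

Simulating step by step:
t=0: [67, 230, 40, 133, 222, 38, 100]  (not all equal)
t=1: [128, 130, 110, 119, 124, 109, 97]  (not all equal)
t=2: [84, 86, 72, 78, 82, 72, 64]  (not all equal)
t=3: [203, 204, 195, 199, 202, 195, 190]  (not all equal)
t=4: [84, 84, 78, 81, 83, 78, 75]  (not all equal)
t=5: [211, 211, 207, 209, 211, 207, 205]  (not all equal)
t=6: [113, 113, 111, 112, 113, 111, 109]  (not all equal)
t=7: [63, 63, 61, 62, 63, 61, 60]  (not all equal)
t=8: [154, 154, 153, 153, 154, 153, 152]  (not all equal)
t=9: [187, 187, 186, 186, 187, 186, 186]  (not all equal)
t=10: [45, 45, 45, 45, 45, 45, 45]  (all equal)

Answer: 10
Key observation: Synchronization is absorbing here: once all oscillators are equal they stay equal, and step 10 is the first all-equal step.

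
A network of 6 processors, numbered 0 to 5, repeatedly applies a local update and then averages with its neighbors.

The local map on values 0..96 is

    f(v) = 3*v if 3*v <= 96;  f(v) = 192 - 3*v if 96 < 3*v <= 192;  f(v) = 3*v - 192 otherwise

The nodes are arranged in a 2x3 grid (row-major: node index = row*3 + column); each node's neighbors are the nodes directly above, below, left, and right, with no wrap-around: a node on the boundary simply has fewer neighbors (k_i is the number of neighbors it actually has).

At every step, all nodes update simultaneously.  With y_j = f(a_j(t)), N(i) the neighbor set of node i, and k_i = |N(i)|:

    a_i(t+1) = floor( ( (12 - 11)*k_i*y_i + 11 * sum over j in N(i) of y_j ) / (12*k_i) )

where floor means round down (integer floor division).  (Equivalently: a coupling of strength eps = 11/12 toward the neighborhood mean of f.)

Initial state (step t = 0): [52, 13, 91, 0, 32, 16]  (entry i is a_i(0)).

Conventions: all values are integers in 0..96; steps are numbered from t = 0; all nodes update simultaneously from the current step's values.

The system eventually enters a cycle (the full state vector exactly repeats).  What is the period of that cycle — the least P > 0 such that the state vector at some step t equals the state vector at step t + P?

Simulating step by step:
t=0: [52, 13, 91, 0, 32, 16]
t=1: [20, 68, 46, 60, 34, 85]
t=2: [16, 63, 38, 69, 34, 71]
t=3: [12, 66, 17, 64, 19, 78]
t=4: [5, 44, 26, 42, 19, 53]
t=5: [59, 50, 49, 38, 53, 64]
t=6: [56, 31, 23, 28, 39, 35]
t=7: [83, 59, 88, 52, 86, 73]
t=8: [28, 60, 25, 59, 29, 65]
t=9: [19, 76, 13, 79, 16, 74]
t=10: [41, 47, 33, 51, 37, 42]
t=11: [47, 78, 61, 72, 54, 85]
t=12: [34, 31, 48, 39, 41, 23]
t=13: [84, 71, 78, 79, 78, 59]
t=14: [35, 45, 20, 50, 28, 39]
t=15: [52, 75, 65, 81, 60, 72]
t=16: [41, 18, 26, 26, 34, 8]
t=17: [66, 76, 42, 79, 55, 79]
t=18: [37, 33, 42, 18, 40, 46]
t=19: [74, 74, 72, 74, 67, 67]
t=20: [30, 21, 19, 20, 21, 15]
t=21: [63, 69, 54, 75, 56, 58]
t=22: [22, 18, 17, 15, 22, 26]
t=23: [50, 60, 64, 64, 59, 60]
t=24: [9, 18, 11, 26, 8, 7]
t=25: [62, 30, 37, 29, 48, 27]
t=26: [81, 48, 85, 32, 82, 65]
t=27: [70, 55, 28, 56, 49, 53]
t=28: [24, 47, 34, 30, 29, 61]
t=29: [70, 80, 35, 80, 53, 81]
t=30: [45, 46, 52, 27, 47, 59]
t=31: [66, 48, 34, 56, 50, 41]
t=32: [33, 46, 61, 24, 46, 66]
t=33: [65, 52, 28, 73, 44, 29]
t=34: [29, 47, 63, 31, 50, 73]
t=35: [73, 44, 36, 66, 55, 22]
t=36: [32, 47, 64, 25, 42, 56]
t=37: [65, 53, 34, 80, 51, 32]
t=38: [37, 43, 66, 23, 57, 67]
t=39: [67, 38, 33, 52, 44, 13]
t=40: [53, 56, 61, 34, 51, 73]
t=41: [55, 26, 24, 40, 46, 24]
t=42: [71, 53, 74, 43, 72, 63]
t=43: [45, 25, 19, 25, 32, 25]
t=44: [73, 70, 73, 76, 76, 76]
t=45: [27, 29, 27, 31, 30, 31]
t=46: [89, 84, 89, 86, 90, 86]
t=47: [64, 74, 64, 75, 65, 75]
t=48: [28, 3, 28, 4, 29, 4]
t=49: [16, 78, 16, 79, 17, 79]
t=50: [43, 48, 43, 49, 44, 49]
t=51: [47, 60, 47, 60, 47, 60]
t=52: [15, 47, 15, 47, 15, 47]
t=53: [50, 45, 50, 45, 50, 45]
t=54: [55, 43, 55, 43, 55, 43]
t=55: [60, 30, 60, 30, 60, 30]
t=56: [83, 18, 83, 18, 83, 18]
t=57: [54, 56, 54, 56, 54, 56]
t=58: [24, 29, 24, 29, 24, 29]
t=59: [85, 73, 85, 73, 85, 73]
t=60: [30, 60, 30, 60, 30, 60]
t=61: [18, 83, 18, 83, 18, 83]
t=62: [56, 54, 56, 54, 56, 54]
t=63: [29, 24, 29, 24, 29, 24]
t=64: [73, 85, 73, 85, 73, 85]
t=65: [60, 30, 60, 30, 60, 30]

Answer: 10
Key observation: The state at step 55, [60, 30, 60, 30, 60, 30], reappears at step 65 — and no state repeats earlier — so the cycle the system enters has period 10.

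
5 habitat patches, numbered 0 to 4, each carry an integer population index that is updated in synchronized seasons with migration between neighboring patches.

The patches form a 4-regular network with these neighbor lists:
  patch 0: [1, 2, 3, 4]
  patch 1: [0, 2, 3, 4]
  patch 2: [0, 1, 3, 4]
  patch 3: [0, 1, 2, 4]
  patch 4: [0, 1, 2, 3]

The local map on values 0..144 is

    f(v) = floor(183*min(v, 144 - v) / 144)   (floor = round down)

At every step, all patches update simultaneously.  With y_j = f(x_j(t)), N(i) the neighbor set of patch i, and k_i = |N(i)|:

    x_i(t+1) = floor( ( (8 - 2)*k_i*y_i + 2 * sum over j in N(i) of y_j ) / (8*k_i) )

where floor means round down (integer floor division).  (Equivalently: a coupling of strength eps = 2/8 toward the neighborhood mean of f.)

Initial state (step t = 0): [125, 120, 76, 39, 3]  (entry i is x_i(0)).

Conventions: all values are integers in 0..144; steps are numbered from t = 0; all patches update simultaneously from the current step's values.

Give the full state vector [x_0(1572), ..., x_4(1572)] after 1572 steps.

Simulating step by step:
t=0: [125, 120, 76, 39, 3]
t=1: [28, 32, 71, 45, 14]
t=2: [39, 42, 76, 54, 26]
t=3: [51, 54, 77, 64, 40]
t=4: [65, 68, 80, 77, 56]
t=5: [81, 84, 81, 83, 74]
t=6: [80, 77, 80, 78, 85]
t=7: [80, 83, 80, 82, 76]
t=8: [80, 78, 80, 78, 84]
t=9: [80, 82, 80, 82, 77]
t=10: [80, 78, 80, 78, 83]
t=11: [81, 82, 81, 82, 78]
t=12: [79, 78, 79, 78, 82]
t=13: [81, 82, 81, 82, 79]
t=14: [79, 78, 79, 78, 81]
t=15: [82, 82, 82, 82, 80]
t=16: [78, 78, 78, 78, 80]
t=17: [82, 82, 82, 82, 81]
t=18: [78, 78, 78, 78, 79]
t=19: [82, 82, 82, 82, 82]
t=20: [78, 78, 78, 78, 78]
t=21: [83, 83, 83, 83, 83]
t=22: [77, 77, 77, 77, 77]
t=23: [85, 85, 85, 85, 85]
t=24: [74, 74, 74, 74, 74]
t=25: [88, 88, 88, 88, 88]
t=26: [71, 71, 71, 71, 71]
t=27: [90, 90, 90, 90, 90]
t=28: [68, 68, 68, 68, 68]
t=29: [86, 86, 86, 86, 86]
t=30: [73, 73, 73, 73, 73]
t=31: [90, 90, 90, 90, 90]

Answer: [68, 68, 68, 68, 68]
Key observation: The state at step 27, [90, 90, 90, 90, 90], reappears at step 31: the system is in a cycle of period 4 from step 27 on.  Therefore the state at step 1572 equals the state at step 27 + ((1572 - 27) mod 4) = 28, which is [68, 68, 68, 68, 68].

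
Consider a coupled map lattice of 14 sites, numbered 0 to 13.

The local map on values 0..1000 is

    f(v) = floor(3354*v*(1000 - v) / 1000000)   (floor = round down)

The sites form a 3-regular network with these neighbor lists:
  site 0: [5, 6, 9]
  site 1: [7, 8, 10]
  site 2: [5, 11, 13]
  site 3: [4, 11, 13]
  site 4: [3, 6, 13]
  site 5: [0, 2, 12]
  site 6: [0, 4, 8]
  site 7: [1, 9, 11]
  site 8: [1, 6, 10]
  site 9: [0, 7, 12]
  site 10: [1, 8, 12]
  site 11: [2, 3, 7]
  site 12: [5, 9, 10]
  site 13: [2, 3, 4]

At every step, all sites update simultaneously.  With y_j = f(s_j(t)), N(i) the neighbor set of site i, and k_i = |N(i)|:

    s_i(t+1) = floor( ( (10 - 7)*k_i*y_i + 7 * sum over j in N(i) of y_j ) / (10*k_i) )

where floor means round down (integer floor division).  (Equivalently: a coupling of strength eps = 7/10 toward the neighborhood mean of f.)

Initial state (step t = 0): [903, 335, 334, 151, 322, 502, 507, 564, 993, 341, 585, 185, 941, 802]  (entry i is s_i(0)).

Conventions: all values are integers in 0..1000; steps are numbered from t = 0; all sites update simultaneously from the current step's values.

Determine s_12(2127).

Simulating step by step:
t=0: [903, 335, 334, 151, 322, 502, 507, 564, 993, 341, 585, 185, 941, 802]
t=1: [654, 611, 661, 541, 639, 537, 495, 715, 566, 529, 467, 617, 616, 604]
t=2: [812, 785, 791, 801, 808, 787, 800, 770, 823, 771, 813, 766, 821, 790]
t=3: [547, 540, 567, 551, 535, 532, 515, 588, 522, 550, 513, 572, 535, 542]
t=4: [833, 829, 827, 829, 833, 831, 834, 823, 835, 826, 835, 821, 834, 829]
t=5: [470, 471, 479, 476, 469, 470, 464, 484, 465, 475, 465, 484, 469, 473]
t=6: [835, 835, 836, 836, 835, 835, 834, 836, 834, 835, 834, 836, 835, 836]
t=7: [462, 462, 459, 459, 461, 461, 463, 460, 463, 461, 463, 459, 462, 459]
t=8: [833, 833, 832, 832, 832, 832, 833, 832, 833, 833, 833, 832, 833, 832]
t=9: [466, 466, 468, 468, 467, 467, 466, 467, 466, 466, 466, 468, 466, 468]
t=10: [834, 834, 834, 834, 834, 834, 834, 834, 834, 834, 834, 834, 834, 834]
t=11: [464, 464, 464, 464, 464, 464, 464, 464, 464, 464, 464, 464, 464, 464]
t=12: [834, 834, 834, 834, 834, 834, 834, 834, 834, 834, 834, 834, 834, 834]

Answer: s_12(2127) = 464
Key observation: The state at step 10, [834, 834, 834, 834, 834, 834, 834, 834, 834, 834, 834, 834, 834, 834], reappears at step 12: the system is in a cycle of period 2 from step 10 on.  Therefore the state at step 2127 equals the state at step 10 + ((2127 - 10) mod 2) = 11, which is [464, 464, 464, 464, 464, 464, 464, 464, 464, 464, 464, 464, 464, 464].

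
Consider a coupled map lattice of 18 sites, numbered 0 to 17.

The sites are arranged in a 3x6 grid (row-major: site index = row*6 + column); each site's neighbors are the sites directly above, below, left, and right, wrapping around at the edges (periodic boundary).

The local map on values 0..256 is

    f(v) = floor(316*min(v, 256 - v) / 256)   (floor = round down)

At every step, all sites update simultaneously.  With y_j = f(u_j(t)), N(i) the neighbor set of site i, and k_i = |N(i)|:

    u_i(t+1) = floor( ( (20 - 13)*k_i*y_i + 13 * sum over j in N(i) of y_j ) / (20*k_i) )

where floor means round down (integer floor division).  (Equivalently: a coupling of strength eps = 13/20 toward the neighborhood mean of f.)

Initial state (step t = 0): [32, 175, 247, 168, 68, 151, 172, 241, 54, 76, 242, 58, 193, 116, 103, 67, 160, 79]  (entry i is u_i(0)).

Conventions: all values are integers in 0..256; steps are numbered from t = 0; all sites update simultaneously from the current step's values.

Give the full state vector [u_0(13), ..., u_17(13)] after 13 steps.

Simulating step by step:
t=0: [32, 175, 247, 168, 68, 151, 172, 241, 54, 76, 242, 58, 193, 116, 103, 67, 160, 79]
t=1: [79, 68, 68, 81, 89, 92, 69, 73, 63, 76, 65, 81, 89, 102, 93, 101, 86, 98]
t=2: [97, 93, 89, 101, 102, 108, 93, 91, 88, 94, 94, 99, 107, 108, 106, 110, 107, 111]
t=3: [121, 116, 115, 122, 125, 128, 118, 115, 113, 119, 121, 123, 127, 125, 124, 128, 129, 132]
t=4: [149, 145, 144, 149, 153, 153, 147, 143, 143, 147, 150, 151, 152, 150, 149, 153, 154, 154]
t=5: [131, 135, 136, 131, 127, 127, 132, 136, 136, 132, 129, 129, 129, 132, 132, 129, 126, 126]
t=6: [153, 150, 149, 153, 155, 155, 153, 149, 149, 153, 155, 155, 154, 152, 151, 154, 155, 155]
t=7: [126, 129, 130, 127, 124, 124, 127, 130, 130, 127, 124, 124, 125, 128, 129, 126, 124, 124]
t=8: [154, 155, 155, 155, 153, 153, 154, 155, 155, 155, 153, 153, 154, 156, 155, 155, 153, 153]
t=9: [125, 124, 124, 124, 126, 126, 125, 124, 124, 124, 126, 126, 125, 123, 123, 124, 126, 126]
t=10: [154, 152, 152, 153, 154, 154, 154, 152, 152, 153, 154, 154, 153, 152, 151, 153, 154, 154]
t=11: [125, 127, 128, 126, 125, 125, 125, 127, 128, 126, 125, 125, 126, 128, 128, 127, 125, 125]
t=12: [154, 156, 157, 155, 154, 154, 154, 156, 157, 155, 154, 154, 155, 156, 157, 155, 154, 154]
t=13: [124, 123, 122, 123, 124, 125, 124, 123, 122, 123, 124, 125, 124, 123, 122, 123, 124, 124]

Answer: [124, 123, 122, 123, 124, 125, 124, 123, 122, 123, 124, 125, 124, 123, 122, 123, 124, 124]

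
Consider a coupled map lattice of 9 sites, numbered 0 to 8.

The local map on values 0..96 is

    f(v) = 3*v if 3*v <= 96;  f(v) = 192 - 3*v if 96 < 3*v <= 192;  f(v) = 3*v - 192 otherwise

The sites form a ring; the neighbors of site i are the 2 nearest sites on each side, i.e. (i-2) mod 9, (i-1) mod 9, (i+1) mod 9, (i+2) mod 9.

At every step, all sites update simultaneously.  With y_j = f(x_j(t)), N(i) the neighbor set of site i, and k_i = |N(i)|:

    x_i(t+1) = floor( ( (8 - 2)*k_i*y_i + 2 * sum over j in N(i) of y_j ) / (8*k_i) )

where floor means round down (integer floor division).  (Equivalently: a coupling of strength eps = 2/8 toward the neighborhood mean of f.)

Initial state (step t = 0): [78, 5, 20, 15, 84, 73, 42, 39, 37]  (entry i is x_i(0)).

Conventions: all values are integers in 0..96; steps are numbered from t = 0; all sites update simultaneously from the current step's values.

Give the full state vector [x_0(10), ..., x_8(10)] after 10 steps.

Simulating step by step:
t=0: [78, 5, 20, 15, 84, 73, 42, 39, 37]
t=1: [45, 25, 55, 43, 57, 35, 64, 69, 73]
t=2: [51, 67, 33, 60, 26, 71, 9, 21, 29]
t=3: [45, 21, 78, 21, 68, 27, 35, 58, 73]
t=4: [52, 59, 43, 59, 26, 72, 73, 29, 34]
t=5: [42, 24, 56, 22, 66, 30, 37, 76, 77]
t=6: [60, 66, 31, 61, 20, 79, 71, 44, 45]
t=7: [22, 15, 75, 19, 55, 43, 29, 53, 48]
t=8: [59, 46, 36, 53, 35, 60, 75, 41, 50]
t=9: [26, 51, 74, 39, 75, 22, 37, 58, 42]
t=10: [68, 44, 36, 66, 40, 62, 72, 31, 63]

Answer: [68, 44, 36, 66, 40, 62, 72, 31, 63]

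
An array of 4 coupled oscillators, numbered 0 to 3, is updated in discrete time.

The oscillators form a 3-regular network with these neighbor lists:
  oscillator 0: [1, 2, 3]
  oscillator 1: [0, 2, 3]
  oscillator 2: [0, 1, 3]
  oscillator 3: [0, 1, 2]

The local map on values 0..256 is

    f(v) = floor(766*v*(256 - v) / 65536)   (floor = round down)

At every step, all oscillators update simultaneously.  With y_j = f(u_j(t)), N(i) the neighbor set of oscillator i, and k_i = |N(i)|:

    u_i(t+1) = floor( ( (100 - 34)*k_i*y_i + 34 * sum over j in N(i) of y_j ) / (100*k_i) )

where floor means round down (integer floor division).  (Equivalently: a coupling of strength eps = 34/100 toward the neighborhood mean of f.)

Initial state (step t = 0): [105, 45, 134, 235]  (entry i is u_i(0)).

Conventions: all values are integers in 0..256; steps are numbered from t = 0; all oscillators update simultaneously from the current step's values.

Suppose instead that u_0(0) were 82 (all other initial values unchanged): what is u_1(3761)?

Simulating step by step:
t=0: [82, 45, 134, 235]
t=1: [150, 119, 163, 90]
t=2: [183, 186, 179, 177]
t=3: [156, 154, 159, 160]
t=4: [181, 182, 180, 179]
t=5: [158, 157, 158, 159]
t=6: [180, 180, 180, 180]
t=7: [159, 159, 159, 159]
t=8: [180, 180, 180, 180]

Answer: u_1(3761) = 159
Key observation: The state at step 6, [180, 180, 180, 180], reappears at step 8: the system is in a cycle of period 2 from step 6 on.  Therefore the state at step 3761 equals the state at step 6 + ((3761 - 6) mod 2) = 7, which is [159, 159, 159, 159].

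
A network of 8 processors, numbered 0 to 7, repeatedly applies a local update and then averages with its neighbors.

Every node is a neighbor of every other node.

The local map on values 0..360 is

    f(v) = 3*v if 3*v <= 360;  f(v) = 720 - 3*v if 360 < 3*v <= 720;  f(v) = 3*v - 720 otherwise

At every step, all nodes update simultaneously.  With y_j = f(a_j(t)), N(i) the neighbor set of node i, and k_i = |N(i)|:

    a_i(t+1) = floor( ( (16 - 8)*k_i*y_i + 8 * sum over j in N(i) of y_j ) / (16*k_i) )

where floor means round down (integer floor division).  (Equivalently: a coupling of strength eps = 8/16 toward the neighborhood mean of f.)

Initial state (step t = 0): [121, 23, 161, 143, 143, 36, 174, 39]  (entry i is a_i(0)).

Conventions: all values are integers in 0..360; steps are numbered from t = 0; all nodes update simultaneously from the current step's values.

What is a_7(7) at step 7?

Answer: a_7(7) = 197

Derivation:
t=0: [121, 23, 161, 143, 143, 36, 174, 39]
t=1: [272, 148, 220, 243, 243, 165, 204, 169]
t=2: [112, 189, 96, 75, 75, 167, 117, 162]
t=3: [289, 210, 268, 241, 241, 238, 295, 245]
t=4: [99, 75, 72, 37, 37, 39, 107, 43]
t=5: [236, 205, 201, 156, 156, 159, 246, 164]
t=6: [92, 132, 137, 195, 195, 191, 95, 185]
t=7: [245, 265, 259, 184, 184, 189, 249, 197]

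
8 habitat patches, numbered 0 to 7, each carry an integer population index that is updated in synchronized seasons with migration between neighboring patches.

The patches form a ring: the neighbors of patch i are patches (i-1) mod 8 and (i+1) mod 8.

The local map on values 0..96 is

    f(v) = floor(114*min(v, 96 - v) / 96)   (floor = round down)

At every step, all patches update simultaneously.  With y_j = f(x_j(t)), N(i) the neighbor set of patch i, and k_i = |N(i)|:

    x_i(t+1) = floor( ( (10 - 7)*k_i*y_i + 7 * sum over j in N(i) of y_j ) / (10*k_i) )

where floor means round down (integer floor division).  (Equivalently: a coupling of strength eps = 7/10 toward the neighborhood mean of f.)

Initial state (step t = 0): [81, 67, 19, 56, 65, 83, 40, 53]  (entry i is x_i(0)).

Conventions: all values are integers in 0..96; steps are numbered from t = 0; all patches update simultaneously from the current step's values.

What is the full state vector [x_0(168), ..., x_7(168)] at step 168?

Simulating step by step:
t=0: [81, 67, 19, 56, 65, 83, 40, 53]
t=1: [34, 23, 34, 34, 32, 33, 37, 37]
t=2: [36, 36, 35, 39, 39, 40, 41, 41]
t=3: [44, 41, 43, 44, 46, 47, 47, 45]
t=4: [50, 50, 50, 52, 53, 54, 54, 53]
t=5: [52, 54, 53, 52, 50, 49, 49, 51]
t=6: [51, 50, 50, 52, 53, 54, 54, 53]
t=7: [52, 53, 53, 52, 50, 49, 49, 51]
t=8: [52, 51, 51, 52, 53, 54, 54, 53]
t=9: [52, 52, 52, 52, 50, 49, 49, 50]
t=10: [52, 52, 52, 52, 53, 54, 54, 53]
t=11: [51, 52, 52, 51, 50, 49, 49, 50]
t=12: [53, 52, 52, 53, 54, 54, 54, 54]
t=13: [50, 51, 51, 50, 49, 49, 49, 49]
t=14: [54, 53, 53, 54, 54, 55, 55, 54]
t=15: [49, 50, 50, 49, 48, 48, 48, 48]
t=16: [55, 54, 54, 55, 56, 57, 57, 56]
t=17: [48, 48, 48, 48, 47, 46, 46, 47]
t=18: [56, 57, 57, 56, 55, 54, 54, 55]
t=19: [47, 46, 46, 47, 48, 48, 48, 48]
t=20: [55, 54, 54, 55, 56, 57, 57, 56]

Answer: [55, 54, 54, 55, 56, 57, 57, 56]
Key observation: The state at step 16, [55, 54, 54, 55, 56, 57, 57, 56], reappears at step 20: the system is in a cycle of period 4 from step 16 on.  Therefore the state at step 168 equals the state at step 16 + ((168 - 16) mod 4) = 16, which is [55, 54, 54, 55, 56, 57, 57, 56].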